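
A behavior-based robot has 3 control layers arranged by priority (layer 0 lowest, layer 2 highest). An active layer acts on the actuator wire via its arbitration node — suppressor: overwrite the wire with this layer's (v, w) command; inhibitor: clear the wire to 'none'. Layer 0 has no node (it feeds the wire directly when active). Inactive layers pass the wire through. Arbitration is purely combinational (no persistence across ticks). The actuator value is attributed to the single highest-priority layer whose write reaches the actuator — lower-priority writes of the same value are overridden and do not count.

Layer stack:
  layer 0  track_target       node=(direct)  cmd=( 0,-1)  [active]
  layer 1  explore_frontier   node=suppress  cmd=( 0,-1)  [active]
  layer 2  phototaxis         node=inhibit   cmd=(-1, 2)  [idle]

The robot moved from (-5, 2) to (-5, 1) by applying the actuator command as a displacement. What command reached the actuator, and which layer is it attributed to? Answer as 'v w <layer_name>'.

0 -1 explore_frontier

displacement = (-5, 1) − (-5, 2) = (0, -1)
[0] track_target on; wire := (0, -1)
[1] explore_frontier on (suppress); wire := (0, -1)
[2] phototaxis off; pass (0, -1)
output (0, -1) — from layer 1 (explore_frontier)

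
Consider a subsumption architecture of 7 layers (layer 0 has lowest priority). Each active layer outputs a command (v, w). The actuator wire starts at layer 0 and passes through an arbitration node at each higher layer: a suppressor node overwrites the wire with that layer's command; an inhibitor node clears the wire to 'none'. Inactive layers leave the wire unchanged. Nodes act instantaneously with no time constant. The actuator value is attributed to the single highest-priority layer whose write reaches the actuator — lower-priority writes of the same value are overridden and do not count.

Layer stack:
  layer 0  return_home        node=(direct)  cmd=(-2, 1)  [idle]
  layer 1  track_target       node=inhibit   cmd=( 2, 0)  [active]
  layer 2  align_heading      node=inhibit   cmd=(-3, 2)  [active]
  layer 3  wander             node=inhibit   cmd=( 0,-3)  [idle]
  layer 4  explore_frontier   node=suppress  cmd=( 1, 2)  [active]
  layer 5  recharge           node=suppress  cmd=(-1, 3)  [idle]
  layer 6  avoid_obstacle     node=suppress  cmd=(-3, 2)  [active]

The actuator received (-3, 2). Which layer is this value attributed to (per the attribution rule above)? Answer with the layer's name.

layer 0 (return_home) idle — none
layer 1 (track_target) active — inhibits: none
layer 2 (align_heading) active — inhibits: none
layer 3 (wander) idle — unchanged: none
layer 4 (explore_frontier) active — suppresses: (1, 2)
layer 5 (recharge) idle — unchanged: (1, 2)
layer 6 (avoid_obstacle) active — suppresses: (-3, 2)
→ actuator (-3, 2)
last writer: layer 6 = avoid_obstacle

avoid_obstacle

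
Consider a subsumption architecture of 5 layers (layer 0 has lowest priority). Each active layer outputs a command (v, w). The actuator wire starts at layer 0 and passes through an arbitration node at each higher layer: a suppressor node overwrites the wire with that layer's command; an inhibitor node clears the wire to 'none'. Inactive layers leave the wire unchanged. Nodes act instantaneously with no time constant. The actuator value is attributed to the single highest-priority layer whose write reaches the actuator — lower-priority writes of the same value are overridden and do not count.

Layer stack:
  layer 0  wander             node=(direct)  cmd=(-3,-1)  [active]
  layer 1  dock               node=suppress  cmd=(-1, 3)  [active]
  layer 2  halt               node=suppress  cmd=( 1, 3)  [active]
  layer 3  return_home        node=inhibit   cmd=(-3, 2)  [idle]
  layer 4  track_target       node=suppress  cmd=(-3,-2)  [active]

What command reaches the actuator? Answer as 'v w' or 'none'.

layer 0 (wander) active — direct: (-3, -1)
layer 1 (dock) active — suppresses: (-1, 3)
layer 2 (halt) active — suppresses: (1, 3)
layer 3 (return_home) idle — unchanged: (1, 3)
layer 4 (track_target) active — suppresses: (-3, -2)
→ actuator (-3, -2)

-3 -2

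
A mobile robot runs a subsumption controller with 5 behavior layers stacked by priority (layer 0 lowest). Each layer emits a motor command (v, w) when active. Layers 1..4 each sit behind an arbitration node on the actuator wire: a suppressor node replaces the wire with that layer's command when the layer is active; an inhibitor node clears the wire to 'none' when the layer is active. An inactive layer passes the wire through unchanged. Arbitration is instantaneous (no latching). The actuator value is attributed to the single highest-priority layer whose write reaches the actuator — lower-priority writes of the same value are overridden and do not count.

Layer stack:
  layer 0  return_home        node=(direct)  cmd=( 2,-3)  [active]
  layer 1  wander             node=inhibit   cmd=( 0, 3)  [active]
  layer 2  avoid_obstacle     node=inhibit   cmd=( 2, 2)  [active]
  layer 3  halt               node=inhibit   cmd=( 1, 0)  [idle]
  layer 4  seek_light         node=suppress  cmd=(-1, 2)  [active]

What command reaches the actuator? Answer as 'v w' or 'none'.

layer 0 (return_home) active — direct: (2, -3)
layer 1 (wander) active — inhibits: none
layer 2 (avoid_obstacle) active — inhibits: none
layer 3 (halt) idle — unchanged: none
layer 4 (seek_light) active — suppresses: (-1, 2)
→ actuator (-1, 2)

-1 2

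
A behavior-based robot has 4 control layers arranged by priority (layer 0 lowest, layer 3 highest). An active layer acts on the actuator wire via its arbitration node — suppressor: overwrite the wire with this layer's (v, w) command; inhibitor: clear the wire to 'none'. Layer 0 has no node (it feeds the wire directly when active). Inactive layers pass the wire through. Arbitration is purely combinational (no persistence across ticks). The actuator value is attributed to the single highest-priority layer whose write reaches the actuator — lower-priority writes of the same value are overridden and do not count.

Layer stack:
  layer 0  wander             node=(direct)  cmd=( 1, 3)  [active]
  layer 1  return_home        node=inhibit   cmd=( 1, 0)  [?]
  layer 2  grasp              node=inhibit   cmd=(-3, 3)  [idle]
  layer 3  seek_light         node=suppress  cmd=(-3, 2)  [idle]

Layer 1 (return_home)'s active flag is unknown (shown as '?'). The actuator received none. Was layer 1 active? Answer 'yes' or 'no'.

If layer 1 is active=yes:
  actuator would be none
If layer 1 is active=no:
  actuator would be (1, 3)
Observed none, so layer 1 was active.

yes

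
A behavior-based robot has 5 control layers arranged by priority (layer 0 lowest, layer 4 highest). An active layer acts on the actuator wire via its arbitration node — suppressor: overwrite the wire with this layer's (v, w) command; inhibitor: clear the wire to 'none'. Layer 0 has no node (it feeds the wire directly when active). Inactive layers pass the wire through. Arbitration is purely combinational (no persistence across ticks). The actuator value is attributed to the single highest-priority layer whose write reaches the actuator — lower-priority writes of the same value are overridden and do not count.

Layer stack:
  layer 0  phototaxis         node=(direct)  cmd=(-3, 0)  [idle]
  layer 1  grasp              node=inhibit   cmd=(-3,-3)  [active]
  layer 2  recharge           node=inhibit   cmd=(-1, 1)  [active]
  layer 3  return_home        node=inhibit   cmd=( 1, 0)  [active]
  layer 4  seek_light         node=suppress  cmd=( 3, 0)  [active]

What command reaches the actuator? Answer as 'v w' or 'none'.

3 0

L0 phototaxis: idle → wire = none
L1 grasp: active, inhibitor → wire = none
L2 recharge: active, inhibitor → wire = none
L3 return_home: active, inhibitor → wire = none
L4 seek_light: active, suppressor → wire = (3, 0)
actuator = (3, 0)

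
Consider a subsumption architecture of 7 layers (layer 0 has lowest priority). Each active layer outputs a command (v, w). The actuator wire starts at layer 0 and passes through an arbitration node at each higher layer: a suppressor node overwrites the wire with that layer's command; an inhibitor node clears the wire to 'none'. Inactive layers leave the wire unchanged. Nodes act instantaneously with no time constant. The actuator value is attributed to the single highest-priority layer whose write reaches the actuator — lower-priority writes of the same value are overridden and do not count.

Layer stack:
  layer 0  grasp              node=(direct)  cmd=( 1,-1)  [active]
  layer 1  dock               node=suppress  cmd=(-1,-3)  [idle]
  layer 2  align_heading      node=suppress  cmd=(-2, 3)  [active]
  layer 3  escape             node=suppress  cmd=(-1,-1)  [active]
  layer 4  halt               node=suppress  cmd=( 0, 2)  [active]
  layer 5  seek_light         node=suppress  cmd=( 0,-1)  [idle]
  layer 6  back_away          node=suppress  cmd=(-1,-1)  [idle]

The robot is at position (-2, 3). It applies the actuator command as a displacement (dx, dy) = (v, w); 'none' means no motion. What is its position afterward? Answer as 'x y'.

-2 5

L0 grasp: active, feeds wire = (1, -1)
L1 dock: idle → wire stays (1, -1)
L2 align_heading: active, suppressor → wire = (-2, 3)
L3 escape: active, suppressor → wire = (-1, -1)
L4 halt: active, suppressor → wire = (0, 2)
L5 seek_light: idle → wire stays (0, 2)
L6 back_away: idle → wire stays (0, 2)
actuator = (0, 2)
position: (-2, 3) + (0, 2) = (-2, 5)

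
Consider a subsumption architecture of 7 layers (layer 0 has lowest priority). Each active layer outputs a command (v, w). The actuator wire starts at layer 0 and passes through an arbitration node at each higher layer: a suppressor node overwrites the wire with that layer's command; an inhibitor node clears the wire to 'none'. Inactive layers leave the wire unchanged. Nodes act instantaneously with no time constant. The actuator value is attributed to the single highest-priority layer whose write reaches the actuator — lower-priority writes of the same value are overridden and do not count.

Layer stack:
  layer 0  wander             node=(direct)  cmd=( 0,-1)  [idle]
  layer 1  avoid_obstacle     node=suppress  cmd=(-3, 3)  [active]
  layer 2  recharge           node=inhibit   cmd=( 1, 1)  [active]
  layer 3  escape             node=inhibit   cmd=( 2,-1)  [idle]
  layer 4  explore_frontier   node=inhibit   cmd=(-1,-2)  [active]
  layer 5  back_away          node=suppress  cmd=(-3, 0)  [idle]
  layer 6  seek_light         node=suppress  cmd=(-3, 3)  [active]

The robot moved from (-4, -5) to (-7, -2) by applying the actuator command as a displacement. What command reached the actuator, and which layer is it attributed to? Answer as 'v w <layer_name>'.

displacement = (-7, -2) − (-4, -5) = (-3, 3)
L0 wander: idle → wire = none
L1 avoid_obstacle: active, suppressor → wire = (-3, 3)
L2 recharge: active, inhibitor → wire = none
L3 escape: idle → wire stays none
L4 explore_frontier: active, inhibitor → wire = none
L5 back_away: idle → wire stays none
L6 seek_light: active, suppressor → wire = (-3, 3)
actuator = (-3, 3) — from layer 6 (seek_light)

-3 3 seek_light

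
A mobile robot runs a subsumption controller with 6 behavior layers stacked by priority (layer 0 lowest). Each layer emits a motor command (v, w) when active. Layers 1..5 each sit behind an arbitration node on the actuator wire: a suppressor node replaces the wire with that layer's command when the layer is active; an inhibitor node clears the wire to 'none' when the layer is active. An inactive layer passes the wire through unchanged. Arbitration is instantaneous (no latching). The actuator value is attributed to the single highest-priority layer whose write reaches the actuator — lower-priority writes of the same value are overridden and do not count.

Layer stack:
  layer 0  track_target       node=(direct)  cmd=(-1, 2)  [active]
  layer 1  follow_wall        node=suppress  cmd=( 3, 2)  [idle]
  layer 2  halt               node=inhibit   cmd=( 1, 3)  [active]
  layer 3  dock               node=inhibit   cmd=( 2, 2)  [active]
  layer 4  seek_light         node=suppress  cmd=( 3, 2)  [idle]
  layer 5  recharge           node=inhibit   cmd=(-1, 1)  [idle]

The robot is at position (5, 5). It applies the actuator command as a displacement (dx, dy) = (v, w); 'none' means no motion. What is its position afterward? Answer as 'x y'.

[0] track_target on; wire := (-1, 2)
[1] follow_wall off; pass (-1, 2)
[2] halt on (inhibit); wire := none
[3] dock on (inhibit); wire := none
[4] seek_light off; pass none
[5] recharge off; pass none
output none
position: (5, 5) + none = (5, 5)

5 5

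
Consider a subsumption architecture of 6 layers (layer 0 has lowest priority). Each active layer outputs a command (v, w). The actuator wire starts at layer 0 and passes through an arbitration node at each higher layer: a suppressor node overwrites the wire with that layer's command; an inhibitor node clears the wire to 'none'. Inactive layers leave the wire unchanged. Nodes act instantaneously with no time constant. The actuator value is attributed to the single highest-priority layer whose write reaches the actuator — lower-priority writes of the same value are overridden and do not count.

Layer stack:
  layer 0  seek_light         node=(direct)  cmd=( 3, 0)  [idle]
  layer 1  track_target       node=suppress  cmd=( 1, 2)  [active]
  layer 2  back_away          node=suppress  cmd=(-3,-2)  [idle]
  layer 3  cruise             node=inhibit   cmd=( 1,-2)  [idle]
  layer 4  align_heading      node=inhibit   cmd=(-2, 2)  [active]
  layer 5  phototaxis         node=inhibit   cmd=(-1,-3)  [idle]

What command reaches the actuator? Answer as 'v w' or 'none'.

none

[0] seek_light off; wire := none
[1] track_target on (suppress); wire := (1, 2)
[2] back_away off; pass (1, 2)
[3] cruise off; pass (1, 2)
[4] align_heading on (inhibit); wire := none
[5] phototaxis off; pass none
output none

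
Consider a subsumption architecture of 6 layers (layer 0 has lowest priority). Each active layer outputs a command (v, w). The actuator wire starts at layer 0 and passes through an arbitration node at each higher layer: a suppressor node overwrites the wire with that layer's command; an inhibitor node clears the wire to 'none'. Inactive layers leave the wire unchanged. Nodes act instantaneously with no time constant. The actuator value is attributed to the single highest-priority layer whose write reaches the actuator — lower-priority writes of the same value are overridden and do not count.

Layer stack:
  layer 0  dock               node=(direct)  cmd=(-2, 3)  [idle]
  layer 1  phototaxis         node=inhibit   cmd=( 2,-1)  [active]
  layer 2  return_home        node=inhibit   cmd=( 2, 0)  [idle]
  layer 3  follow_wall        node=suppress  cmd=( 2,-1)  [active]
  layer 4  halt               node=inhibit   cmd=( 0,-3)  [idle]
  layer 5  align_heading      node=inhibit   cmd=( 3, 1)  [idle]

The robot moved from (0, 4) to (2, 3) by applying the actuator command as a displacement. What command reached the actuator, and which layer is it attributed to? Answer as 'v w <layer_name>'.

displacement = (2, 3) − (0, 4) = (2, -1)
[0] dock off; wire := none
[1] phototaxis on (inhibit); wire := none
[2] return_home off; pass none
[3] follow_wall on (suppress); wire := (2, -1)
[4] halt off; pass (2, -1)
[5] align_heading off; pass (2, -1)
output (2, -1) — from layer 3 (follow_wall)

2 -1 follow_wall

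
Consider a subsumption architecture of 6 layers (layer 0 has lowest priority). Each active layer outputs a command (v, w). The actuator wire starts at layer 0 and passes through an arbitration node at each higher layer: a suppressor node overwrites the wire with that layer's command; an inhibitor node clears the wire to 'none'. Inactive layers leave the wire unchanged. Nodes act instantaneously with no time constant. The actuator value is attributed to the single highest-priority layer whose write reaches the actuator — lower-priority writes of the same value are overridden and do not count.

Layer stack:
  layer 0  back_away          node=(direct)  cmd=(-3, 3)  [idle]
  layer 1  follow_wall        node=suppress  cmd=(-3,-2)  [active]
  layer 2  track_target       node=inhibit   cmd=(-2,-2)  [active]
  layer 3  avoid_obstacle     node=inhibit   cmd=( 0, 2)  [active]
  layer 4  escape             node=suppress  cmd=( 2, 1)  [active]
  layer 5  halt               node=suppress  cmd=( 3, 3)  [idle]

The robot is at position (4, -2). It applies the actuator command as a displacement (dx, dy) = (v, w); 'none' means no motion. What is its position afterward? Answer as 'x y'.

6 -1

L0 back_away: idle → wire = none
L1 follow_wall: active, suppressor → wire = (-3, -2)
L2 track_target: active, inhibitor → wire = none
L3 avoid_obstacle: active, inhibitor → wire = none
L4 escape: active, suppressor → wire = (2, 1)
L5 halt: idle → wire stays (2, 1)
actuator = (2, 1)
position: (4, -2) + (2, 1) = (6, -1)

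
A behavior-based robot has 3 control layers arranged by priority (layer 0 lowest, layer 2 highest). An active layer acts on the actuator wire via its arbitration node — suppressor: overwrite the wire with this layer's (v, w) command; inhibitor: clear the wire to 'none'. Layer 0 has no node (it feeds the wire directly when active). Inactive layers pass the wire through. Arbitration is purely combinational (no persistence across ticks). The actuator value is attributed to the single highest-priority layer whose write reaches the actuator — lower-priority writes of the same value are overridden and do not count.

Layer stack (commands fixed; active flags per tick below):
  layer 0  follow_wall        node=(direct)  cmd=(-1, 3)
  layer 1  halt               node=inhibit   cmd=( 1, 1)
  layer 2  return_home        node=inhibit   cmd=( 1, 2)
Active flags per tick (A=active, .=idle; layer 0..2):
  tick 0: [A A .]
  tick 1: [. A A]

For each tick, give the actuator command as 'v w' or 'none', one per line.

none
none

tick 0:
  [0] follow_wall on; wire := (-1, 3)
  [1] halt on (inhibit); wire := none
  [2] return_home off; pass none
  output none
tick 1:
  [0] follow_wall off; wire := none
  [1] halt on (inhibit); wire := none
  [2] return_home on (inhibit); wire := none
  output none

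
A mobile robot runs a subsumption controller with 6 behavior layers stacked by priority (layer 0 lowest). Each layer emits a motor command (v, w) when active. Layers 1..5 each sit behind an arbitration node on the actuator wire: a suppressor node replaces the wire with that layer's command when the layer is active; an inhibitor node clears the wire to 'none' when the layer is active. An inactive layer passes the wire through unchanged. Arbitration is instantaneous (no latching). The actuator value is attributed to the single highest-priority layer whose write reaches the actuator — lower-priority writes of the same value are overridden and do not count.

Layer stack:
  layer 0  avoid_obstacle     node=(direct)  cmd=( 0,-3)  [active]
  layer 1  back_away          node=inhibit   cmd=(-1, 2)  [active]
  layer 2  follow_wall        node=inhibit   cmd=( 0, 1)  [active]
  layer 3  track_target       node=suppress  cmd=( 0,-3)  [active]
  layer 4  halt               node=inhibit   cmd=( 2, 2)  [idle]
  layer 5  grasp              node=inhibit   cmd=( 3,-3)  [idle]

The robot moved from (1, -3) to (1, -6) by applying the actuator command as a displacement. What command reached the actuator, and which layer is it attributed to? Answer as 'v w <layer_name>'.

displacement = (1, -6) − (1, -3) = (0, -3)
[0] avoid_obstacle on; wire := (0, -3)
[1] back_away on (inhibit); wire := none
[2] follow_wall on (inhibit); wire := none
[3] track_target on (suppress); wire := (0, -3)
[4] halt off; pass (0, -3)
[5] grasp off; pass (0, -3)
output (0, -3) — from layer 3 (track_target)

0 -3 track_target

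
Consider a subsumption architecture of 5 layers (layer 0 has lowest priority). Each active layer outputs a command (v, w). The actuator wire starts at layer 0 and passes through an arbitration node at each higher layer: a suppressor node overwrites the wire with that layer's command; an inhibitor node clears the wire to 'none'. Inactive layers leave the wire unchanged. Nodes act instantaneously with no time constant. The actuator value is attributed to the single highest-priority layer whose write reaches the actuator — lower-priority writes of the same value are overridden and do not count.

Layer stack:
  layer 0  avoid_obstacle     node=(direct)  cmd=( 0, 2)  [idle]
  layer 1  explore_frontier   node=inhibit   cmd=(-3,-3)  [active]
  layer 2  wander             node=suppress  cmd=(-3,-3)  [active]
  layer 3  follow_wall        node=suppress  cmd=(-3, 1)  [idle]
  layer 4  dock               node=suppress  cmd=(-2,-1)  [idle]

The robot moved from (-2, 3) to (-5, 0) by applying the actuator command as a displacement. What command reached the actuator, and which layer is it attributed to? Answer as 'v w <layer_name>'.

displacement = (-5, 0) − (-2, 3) = (-3, -3)
layer 0 (avoid_obstacle) idle — none
layer 1 (explore_frontier) active — inhibits: none
layer 2 (wander) active — suppresses: (-3, -3)
layer 3 (follow_wall) idle — unchanged: (-3, -3)
layer 4 (dock) idle — unchanged: (-3, -3)
→ actuator (-3, -3) — from layer 2 (wander)

-3 -3 wander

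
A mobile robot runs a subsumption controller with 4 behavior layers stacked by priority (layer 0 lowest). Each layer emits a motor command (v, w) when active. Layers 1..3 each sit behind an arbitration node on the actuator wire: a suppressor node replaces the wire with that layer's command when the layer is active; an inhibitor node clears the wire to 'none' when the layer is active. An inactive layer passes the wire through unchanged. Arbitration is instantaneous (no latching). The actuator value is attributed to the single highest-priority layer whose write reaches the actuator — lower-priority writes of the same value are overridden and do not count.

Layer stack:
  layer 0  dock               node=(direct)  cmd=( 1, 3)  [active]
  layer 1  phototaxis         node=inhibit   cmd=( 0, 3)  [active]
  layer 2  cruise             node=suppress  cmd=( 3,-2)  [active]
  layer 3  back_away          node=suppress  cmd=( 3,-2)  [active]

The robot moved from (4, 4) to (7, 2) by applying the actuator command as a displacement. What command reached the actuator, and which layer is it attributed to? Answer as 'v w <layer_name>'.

3 -2 back_away

displacement = (7, 2) − (4, 4) = (3, -2)
[0] dock on; wire := (1, 3)
[1] phototaxis on (inhibit); wire := none
[2] cruise on (suppress); wire := (3, -2)
[3] back_away on (suppress); wire := (3, -2)
output (3, -2) — from layer 3 (back_away)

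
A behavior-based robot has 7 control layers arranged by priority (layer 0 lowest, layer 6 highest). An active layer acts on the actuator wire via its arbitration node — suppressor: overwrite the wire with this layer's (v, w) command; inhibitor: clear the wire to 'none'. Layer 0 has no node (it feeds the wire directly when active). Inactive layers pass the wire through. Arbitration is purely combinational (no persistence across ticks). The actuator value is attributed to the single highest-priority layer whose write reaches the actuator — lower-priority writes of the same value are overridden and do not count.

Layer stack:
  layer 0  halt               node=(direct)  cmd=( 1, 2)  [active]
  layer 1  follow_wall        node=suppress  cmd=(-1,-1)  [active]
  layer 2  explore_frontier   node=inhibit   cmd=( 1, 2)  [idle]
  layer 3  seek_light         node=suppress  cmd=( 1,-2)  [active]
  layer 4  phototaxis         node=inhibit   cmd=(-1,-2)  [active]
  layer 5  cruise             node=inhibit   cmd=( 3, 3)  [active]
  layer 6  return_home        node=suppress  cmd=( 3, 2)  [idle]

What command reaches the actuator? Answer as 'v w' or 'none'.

none

L0 halt: active, feeds wire = (1, 2)
L1 follow_wall: active, suppressor → wire = (-1, -1)
L2 explore_frontier: idle → wire stays (-1, -1)
L3 seek_light: active, suppressor → wire = (1, -2)
L4 phototaxis: active, inhibitor → wire = none
L5 cruise: active, inhibitor → wire = none
L6 return_home: idle → wire stays none
actuator = none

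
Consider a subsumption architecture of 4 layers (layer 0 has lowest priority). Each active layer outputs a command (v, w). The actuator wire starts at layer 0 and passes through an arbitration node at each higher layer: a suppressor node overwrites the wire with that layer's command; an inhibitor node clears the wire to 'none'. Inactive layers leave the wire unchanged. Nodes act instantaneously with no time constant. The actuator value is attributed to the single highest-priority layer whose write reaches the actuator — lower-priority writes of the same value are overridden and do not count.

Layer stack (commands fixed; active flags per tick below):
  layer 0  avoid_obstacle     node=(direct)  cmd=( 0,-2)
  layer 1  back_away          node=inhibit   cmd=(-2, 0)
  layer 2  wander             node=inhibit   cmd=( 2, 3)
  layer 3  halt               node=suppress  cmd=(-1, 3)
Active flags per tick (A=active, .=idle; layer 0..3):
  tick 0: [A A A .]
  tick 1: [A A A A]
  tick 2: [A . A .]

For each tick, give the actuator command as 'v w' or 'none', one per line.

tick 0:
  [0] avoid_obstacle on; wire := (0, -2)
  [1] back_away on (inhibit); wire := none
  [2] wander on (inhibit); wire := none
  [3] halt off; pass none
  output none
tick 1:
  [0] avoid_obstacle on; wire := (0, -2)
  [1] back_away on (inhibit); wire := none
  [2] wander on (inhibit); wire := none
  [3] halt on (suppress); wire := (-1, 3)
  output (-1, 3)
tick 2:
  [0] avoid_obstacle on; wire := (0, -2)
  [1] back_away off; pass (0, -2)
  [2] wander on (inhibit); wire := none
  [3] halt off; pass none
  output none

none
-1 3
none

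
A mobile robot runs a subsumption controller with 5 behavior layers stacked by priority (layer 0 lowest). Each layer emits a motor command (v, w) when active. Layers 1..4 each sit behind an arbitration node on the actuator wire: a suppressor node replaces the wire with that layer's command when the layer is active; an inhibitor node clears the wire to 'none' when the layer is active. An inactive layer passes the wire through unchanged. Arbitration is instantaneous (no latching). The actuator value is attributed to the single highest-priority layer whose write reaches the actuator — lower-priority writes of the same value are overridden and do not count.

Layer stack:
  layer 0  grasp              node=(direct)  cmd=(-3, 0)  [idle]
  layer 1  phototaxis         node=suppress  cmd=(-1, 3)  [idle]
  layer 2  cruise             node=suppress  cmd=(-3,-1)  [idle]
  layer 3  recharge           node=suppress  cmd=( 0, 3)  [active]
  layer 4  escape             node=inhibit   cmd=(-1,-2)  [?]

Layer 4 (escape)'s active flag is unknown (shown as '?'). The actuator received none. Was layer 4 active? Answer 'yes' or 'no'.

yes

If layer 4 is active=yes:
  actuator would be none
If layer 4 is active=no:
  actuator would be (0, 3)
Observed none, so layer 4 was active.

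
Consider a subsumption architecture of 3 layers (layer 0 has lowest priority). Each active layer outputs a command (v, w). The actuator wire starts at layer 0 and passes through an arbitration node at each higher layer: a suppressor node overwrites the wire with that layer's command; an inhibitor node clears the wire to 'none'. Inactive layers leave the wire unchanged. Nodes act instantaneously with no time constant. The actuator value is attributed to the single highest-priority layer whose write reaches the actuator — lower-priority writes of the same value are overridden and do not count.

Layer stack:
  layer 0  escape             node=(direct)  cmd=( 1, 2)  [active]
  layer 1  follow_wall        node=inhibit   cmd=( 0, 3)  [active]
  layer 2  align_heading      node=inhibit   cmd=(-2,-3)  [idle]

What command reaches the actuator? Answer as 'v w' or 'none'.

layer 0 (escape) active — direct: (1, 2)
layer 1 (follow_wall) active — inhibits: none
layer 2 (align_heading) idle — unchanged: none
→ actuator none

none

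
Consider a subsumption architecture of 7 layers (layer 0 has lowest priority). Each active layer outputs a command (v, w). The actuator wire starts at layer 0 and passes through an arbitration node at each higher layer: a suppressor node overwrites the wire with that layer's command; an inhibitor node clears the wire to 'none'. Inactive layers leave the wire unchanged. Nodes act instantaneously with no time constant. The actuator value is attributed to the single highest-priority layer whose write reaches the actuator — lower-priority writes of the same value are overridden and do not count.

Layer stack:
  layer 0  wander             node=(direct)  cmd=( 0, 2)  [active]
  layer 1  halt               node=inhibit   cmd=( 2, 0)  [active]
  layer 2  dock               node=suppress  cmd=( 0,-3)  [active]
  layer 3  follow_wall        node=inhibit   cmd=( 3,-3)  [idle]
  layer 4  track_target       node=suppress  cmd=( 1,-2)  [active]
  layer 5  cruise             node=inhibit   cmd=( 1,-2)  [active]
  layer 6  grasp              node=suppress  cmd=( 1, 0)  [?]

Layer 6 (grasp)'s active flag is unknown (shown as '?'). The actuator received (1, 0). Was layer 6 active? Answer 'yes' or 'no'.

If layer 6 is active=yes:
  actuator would be (1, 0)
If layer 6 is active=no:
  actuator would be none
Observed (1, 0), so layer 6 was active.

yes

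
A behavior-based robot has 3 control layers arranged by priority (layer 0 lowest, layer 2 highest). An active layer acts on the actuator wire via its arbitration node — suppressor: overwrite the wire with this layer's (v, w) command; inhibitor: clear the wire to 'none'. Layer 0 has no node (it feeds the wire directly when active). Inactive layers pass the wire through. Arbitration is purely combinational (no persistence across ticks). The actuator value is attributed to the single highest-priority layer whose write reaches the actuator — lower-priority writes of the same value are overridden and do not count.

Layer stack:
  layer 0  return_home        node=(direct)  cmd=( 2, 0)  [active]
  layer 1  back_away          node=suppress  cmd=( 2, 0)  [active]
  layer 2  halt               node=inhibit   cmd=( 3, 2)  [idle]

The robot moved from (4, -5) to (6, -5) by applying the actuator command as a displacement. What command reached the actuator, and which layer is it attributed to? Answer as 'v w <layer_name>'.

displacement = (6, -5) − (4, -5) = (2, 0)
L0 return_home: active, feeds wire = (2, 0)
L1 back_away: active, suppressor → wire = (2, 0)
L2 halt: idle → wire stays (2, 0)
actuator = (2, 0) — from layer 1 (back_away)

2 0 back_away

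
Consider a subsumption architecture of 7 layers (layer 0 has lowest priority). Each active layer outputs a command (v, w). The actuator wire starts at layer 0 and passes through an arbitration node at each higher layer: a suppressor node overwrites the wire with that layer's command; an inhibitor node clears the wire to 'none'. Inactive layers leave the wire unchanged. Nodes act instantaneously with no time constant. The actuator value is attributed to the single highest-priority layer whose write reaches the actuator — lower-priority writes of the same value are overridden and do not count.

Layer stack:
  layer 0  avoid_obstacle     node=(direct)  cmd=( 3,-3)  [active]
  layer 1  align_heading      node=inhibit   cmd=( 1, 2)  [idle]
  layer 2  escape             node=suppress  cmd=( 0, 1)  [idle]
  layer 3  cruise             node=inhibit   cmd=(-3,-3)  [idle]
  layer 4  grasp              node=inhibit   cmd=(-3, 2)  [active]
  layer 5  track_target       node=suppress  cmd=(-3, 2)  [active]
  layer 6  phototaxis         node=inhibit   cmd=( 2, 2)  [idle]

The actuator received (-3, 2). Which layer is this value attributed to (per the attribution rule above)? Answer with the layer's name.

track_target

[0] avoid_obstacle on; wire := (3, -3)
[1] align_heading off; pass (3, -3)
[2] escape off; pass (3, -3)
[3] cruise off; pass (3, -3)
[4] grasp on (inhibit); wire := none
[5] track_target on (suppress); wire := (-3, 2)
[6] phototaxis off; pass (-3, 2)
output (-3, 2)
last writer: layer 5 = track_target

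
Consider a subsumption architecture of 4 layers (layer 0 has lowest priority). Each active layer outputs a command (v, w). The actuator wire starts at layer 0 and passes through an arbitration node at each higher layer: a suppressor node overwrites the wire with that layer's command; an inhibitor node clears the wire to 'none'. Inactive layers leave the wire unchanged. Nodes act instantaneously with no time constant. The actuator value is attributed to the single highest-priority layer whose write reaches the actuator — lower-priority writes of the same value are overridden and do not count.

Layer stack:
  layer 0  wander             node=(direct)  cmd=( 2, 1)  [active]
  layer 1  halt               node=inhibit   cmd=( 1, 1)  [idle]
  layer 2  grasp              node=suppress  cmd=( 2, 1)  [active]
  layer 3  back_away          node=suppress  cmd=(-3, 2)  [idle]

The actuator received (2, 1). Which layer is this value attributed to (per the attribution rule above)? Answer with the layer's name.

L0 wander: active, feeds wire = (2, 1)
L1 halt: idle → wire stays (2, 1)
L2 grasp: active, suppressor → wire = (2, 1)
L3 back_away: idle → wire stays (2, 1)
actuator = (2, 1)
last writer: layer 2 = grasp

grasp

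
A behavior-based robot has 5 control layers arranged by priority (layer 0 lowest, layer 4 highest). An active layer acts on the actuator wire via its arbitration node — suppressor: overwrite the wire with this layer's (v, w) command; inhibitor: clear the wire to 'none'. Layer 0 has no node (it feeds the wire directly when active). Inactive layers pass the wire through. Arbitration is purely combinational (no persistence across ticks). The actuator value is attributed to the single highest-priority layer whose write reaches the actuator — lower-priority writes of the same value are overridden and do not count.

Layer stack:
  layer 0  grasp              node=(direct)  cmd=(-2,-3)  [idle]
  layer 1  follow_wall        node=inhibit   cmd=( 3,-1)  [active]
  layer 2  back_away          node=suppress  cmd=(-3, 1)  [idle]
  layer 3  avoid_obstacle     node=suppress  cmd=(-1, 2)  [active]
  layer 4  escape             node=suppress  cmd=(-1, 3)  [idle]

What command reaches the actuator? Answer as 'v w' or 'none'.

-1 2

[0] grasp off; wire := none
[1] follow_wall on (inhibit); wire := none
[2] back_away off; pass none
[3] avoid_obstacle on (suppress); wire := (-1, 2)
[4] escape off; pass (-1, 2)
output (-1, 2)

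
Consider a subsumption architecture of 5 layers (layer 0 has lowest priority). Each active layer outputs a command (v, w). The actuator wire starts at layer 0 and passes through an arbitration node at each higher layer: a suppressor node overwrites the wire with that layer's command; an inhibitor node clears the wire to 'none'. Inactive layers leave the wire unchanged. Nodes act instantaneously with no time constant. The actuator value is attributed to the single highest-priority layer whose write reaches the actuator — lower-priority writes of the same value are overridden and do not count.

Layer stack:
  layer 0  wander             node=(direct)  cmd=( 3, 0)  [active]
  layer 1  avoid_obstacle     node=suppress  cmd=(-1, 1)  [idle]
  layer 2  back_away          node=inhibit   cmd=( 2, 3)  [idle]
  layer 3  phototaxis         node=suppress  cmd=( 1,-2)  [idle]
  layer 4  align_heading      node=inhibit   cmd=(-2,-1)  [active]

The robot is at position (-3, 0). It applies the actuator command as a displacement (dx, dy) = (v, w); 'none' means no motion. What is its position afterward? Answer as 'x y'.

layer 0 (wander) active — direct: (3, 0)
layer 1 (avoid_obstacle) idle — unchanged: (3, 0)
layer 2 (back_away) idle — unchanged: (3, 0)
layer 3 (phototaxis) idle — unchanged: (3, 0)
layer 4 (align_heading) active — inhibits: none
→ actuator none
position: (-3, 0) + none = (-3, 0)

-3 0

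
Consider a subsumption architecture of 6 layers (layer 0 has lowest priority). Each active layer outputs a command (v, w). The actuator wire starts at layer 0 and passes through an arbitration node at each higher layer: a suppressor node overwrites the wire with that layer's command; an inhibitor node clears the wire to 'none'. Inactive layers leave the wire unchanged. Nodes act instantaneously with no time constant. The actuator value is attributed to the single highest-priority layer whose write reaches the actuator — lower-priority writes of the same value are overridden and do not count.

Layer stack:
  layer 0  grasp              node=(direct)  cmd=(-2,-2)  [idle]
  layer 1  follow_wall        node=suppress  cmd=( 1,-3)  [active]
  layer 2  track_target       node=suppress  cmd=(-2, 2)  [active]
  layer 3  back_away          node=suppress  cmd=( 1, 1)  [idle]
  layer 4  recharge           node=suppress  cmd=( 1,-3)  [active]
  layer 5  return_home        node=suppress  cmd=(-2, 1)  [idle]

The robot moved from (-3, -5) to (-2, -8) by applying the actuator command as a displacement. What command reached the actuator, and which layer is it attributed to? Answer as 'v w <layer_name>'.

displacement = (-2, -8) − (-3, -5) = (1, -3)
layer 0 (grasp) idle — none
layer 1 (follow_wall) active — suppresses: (1, -3)
layer 2 (track_target) active — suppresses: (-2, 2)
layer 3 (back_away) idle — unchanged: (-2, 2)
layer 4 (recharge) active — suppresses: (1, -3)
layer 5 (return_home) idle — unchanged: (1, -3)
→ actuator (1, -3) — from layer 4 (recharge)

1 -3 recharge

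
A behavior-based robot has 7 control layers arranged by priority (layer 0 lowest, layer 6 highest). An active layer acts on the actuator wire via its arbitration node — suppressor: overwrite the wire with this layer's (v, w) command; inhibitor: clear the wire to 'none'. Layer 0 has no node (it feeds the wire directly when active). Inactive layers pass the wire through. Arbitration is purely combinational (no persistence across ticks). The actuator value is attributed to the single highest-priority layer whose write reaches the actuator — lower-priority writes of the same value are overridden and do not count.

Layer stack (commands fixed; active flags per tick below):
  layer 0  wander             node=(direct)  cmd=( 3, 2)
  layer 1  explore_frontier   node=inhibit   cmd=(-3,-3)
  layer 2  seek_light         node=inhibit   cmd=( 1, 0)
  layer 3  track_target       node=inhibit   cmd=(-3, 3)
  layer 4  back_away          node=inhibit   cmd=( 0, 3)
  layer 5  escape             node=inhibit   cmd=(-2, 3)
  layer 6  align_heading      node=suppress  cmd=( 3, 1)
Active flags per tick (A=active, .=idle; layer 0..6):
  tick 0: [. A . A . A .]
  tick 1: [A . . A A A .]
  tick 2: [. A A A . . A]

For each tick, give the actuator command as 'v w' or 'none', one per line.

none
none
3 1

tick 0:
  [0] wander off; wire := none
  [1] explore_frontier on (inhibit); wire := none
  [2] seek_light off; pass none
  [3] track_target on (inhibit); wire := none
  [4] back_away off; pass none
  [5] escape on (inhibit); wire := none
  [6] align_heading off; pass none
  output none
tick 1:
  [0] wander on; wire := (3, 2)
  [1] explore_frontier off; pass (3, 2)
  [2] seek_light off; pass (3, 2)
  [3] track_target on (inhibit); wire := none
  [4] back_away on (inhibit); wire := none
  [5] escape on (inhibit); wire := none
  [6] align_heading off; pass none
  output none
tick 2:
  [0] wander off; wire := none
  [1] explore_frontier on (inhibit); wire := none
  [2] seek_light on (inhibit); wire := none
  [3] track_target on (inhibit); wire := none
  [4] back_away off; pass none
  [5] escape off; pass none
  [6] align_heading on (suppress); wire := (3, 1)
  output (3, 1)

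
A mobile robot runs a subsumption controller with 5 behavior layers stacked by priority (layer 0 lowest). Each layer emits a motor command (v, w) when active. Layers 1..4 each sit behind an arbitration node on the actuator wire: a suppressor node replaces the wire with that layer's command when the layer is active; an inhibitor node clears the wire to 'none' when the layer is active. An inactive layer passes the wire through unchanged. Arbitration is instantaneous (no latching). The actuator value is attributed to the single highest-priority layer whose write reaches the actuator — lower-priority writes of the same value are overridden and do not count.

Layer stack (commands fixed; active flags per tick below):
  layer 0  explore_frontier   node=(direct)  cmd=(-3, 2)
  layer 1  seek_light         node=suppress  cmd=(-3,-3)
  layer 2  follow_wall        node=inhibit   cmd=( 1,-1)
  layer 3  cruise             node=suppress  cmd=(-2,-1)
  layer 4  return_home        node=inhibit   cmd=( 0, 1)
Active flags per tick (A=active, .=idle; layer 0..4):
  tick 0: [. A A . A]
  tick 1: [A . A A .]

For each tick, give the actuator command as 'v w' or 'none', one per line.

tick 0:
  L0 explore_frontier: idle → wire = none
  L1 seek_light: active, suppressor → wire = (-3, -3)
  L2 follow_wall: active, inhibitor → wire = none
  L3 cruise: idle → wire stays none
  L4 return_home: active, inhibitor → wire = none
  actuator = none
tick 1:
  L0 explore_frontier: active, feeds wire = (-3, 2)
  L1 seek_light: idle → wire stays (-3, 2)
  L2 follow_wall: active, inhibitor → wire = none
  L3 cruise: active, suppressor → wire = (-2, -1)
  L4 return_home: idle → wire stays (-2, -1)
  actuator = (-2, -1)

none
-2 -1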